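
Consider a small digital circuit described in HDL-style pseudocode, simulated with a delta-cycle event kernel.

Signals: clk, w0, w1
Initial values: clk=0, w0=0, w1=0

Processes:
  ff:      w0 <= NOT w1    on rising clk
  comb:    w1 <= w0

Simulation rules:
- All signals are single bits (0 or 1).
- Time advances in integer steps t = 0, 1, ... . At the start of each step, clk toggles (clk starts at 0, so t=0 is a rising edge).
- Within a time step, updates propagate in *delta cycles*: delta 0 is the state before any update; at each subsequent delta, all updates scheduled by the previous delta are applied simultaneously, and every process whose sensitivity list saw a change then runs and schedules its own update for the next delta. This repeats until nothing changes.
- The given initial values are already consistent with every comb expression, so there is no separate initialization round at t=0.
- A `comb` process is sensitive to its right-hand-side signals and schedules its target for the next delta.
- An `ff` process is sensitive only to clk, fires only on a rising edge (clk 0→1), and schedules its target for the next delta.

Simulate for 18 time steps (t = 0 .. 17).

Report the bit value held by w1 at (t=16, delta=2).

0

t=0 Δ0: w0=0 w1=0 clk=0
  Δ1: clk:0→1
  Δ2: w0:0→1
  Δ3: w1:0→1
  (3Δ to stable)
t=1 Δ0: w0=1 w1=1 clk=1
  Δ1: clk:1→0
  (1Δ to stable)
t=2 Δ0: w0=1 w1=1 clk=0
  Δ1: clk:0→1
  Δ2: w0:1→0
  Δ3: w1:1→0
  (3Δ to stable)
t=3 Δ0: w0=0 w1=0 clk=1
  Δ1: clk:1→0
  (1Δ to stable)
t=4 Δ0: w0=0 w1=0 clk=0
  Δ1: clk:0→1
  Δ2: w0:0→1
  Δ3: w1:0→1
  (3Δ to stable)
t=5 Δ0: w0=1 w1=1 clk=1
  Δ1: clk:1→0
  (1Δ to stable)
t=6 Δ0: w0=1 w1=1 clk=0
  Δ1: clk:0→1
  Δ2: w0:1→0
  Δ3: w1:1→0
  (3Δ to stable)
t=7 Δ0: w0=0 w1=0 clk=1
  Δ1: clk:1→0
  (1Δ to stable)
t=8 Δ0: w0=0 w1=0 clk=0
  Δ1: clk:0→1
  Δ2: w0:0→1
  Δ3: w1:0→1
  (3Δ to stable)
t=9 Δ0: w0=1 w1=1 clk=1
  Δ1: clk:1→0
  (1Δ to stable)
t=10 Δ0: w0=1 w1=1 clk=0
  Δ1: clk:0→1
  Δ2: w0:1→0
  Δ3: w1:1→0
  (3Δ to stable)
t=11 Δ0: w0=0 w1=0 clk=1
  Δ1: clk:1→0
  (1Δ to stable)
t=12 Δ0: w0=0 w1=0 clk=0
  Δ1: clk:0→1
  Δ2: w0:0→1
  Δ3: w1:0→1
  (3Δ to stable)
t=13 Δ0: w0=1 w1=1 clk=1
  Δ1: clk:1→0
  (1Δ to stable)
t=14 Δ0: w0=1 w1=1 clk=0
  Δ1: clk:0→1
  Δ2: w0:1→0
  Δ3: w1:1→0
  (3Δ to stable)
t=15 Δ0: w0=0 w1=0 clk=1
  Δ1: clk:1→0
  (1Δ to stable)
t=16 Δ0: w0=0 w1=0 clk=0
  Δ1: clk:0→1
  Δ2: w0:0→1
  Δ3: w1:0→1
  (3Δ to stable)
t=17 Δ0: w0=1 w1=1 clk=1
  Δ1: clk:1→0
  (1Δ to stable)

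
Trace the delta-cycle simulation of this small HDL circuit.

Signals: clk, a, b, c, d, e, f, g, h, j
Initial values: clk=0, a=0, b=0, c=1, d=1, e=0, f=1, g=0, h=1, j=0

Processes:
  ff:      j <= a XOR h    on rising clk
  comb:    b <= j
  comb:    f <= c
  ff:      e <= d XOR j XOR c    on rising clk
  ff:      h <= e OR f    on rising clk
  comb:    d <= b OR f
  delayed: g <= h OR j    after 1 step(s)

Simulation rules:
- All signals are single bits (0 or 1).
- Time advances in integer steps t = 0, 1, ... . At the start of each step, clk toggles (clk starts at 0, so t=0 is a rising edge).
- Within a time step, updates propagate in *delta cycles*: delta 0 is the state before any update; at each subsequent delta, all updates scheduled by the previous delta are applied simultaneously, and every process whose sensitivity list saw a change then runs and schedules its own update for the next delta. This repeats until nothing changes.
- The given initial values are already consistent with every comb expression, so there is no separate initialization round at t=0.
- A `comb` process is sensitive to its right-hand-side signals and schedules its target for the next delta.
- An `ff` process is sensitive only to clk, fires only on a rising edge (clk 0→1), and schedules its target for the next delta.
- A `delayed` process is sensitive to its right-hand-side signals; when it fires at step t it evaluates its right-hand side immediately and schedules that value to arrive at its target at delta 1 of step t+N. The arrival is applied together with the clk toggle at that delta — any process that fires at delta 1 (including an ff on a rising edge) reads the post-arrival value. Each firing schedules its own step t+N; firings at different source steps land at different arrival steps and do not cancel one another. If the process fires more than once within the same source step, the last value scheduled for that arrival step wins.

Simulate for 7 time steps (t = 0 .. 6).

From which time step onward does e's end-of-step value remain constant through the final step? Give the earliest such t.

t=0 Δ0: h=1 clk=0 j=0 e=0 a=0 f=1 g=0 c=1 b=0 d=1
  Δ1: clk:0→1
  Δ2: j:0→1
  Δ3: b:0→1
  (3Δ to stable)
t=1 Δ0: h=1 clk=1 j=1 e=0 a=0 f=1 g=0 c=1 b=1 d=1
  Δ1: clk:1→0, g:0→1
  (1Δ to stable)
t=2 Δ0: h=1 clk=0 j=1 e=0 a=0 f=1 g=1 c=1 b=1 d=1
  Δ1: clk:0→1
  Δ2: e:0→1
  (2Δ to stable)
t=3 Δ0: h=1 clk=1 j=1 e=1 a=0 f=1 g=1 c=1 b=1 d=1
  Δ1: clk:1→0
  (1Δ to stable)
t=4 Δ0: h=1 clk=0 j=1 e=1 a=0 f=1 g=1 c=1 b=1 d=1
  Δ1: clk:0→1
  (1Δ to stable)
t=5 Δ0: h=1 clk=1 j=1 e=1 a=0 f=1 g=1 c=1 b=1 d=1
  Δ1: clk:1→0
  (1Δ to stable)
t=6 Δ0: h=1 clk=0 j=1 e=1 a=0 f=1 g=1 c=1 b=1 d=1
  Δ1: clk:0→1
  (1Δ to stable)

2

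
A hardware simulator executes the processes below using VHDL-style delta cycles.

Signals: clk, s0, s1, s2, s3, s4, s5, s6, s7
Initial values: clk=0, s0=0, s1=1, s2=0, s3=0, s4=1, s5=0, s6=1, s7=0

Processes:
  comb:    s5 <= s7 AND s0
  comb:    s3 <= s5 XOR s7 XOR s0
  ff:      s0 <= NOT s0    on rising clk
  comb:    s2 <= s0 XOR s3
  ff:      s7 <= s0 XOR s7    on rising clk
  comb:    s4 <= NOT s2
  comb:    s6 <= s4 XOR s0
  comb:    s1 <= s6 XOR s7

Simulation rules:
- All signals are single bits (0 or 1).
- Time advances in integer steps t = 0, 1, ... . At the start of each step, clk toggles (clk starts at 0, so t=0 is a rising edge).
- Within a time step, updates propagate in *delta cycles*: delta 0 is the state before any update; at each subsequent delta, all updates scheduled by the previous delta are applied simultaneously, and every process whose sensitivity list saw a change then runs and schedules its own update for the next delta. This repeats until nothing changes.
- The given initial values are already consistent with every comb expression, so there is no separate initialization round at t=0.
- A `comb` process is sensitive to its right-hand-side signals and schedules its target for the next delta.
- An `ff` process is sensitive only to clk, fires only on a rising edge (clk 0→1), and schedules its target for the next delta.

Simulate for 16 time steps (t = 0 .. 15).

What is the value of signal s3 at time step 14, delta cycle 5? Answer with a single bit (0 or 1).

0

[bits: clk,s4,s7,s6,s3,s0,s2,s1,s5]
t=0: Δ0=010100010 Δ1=110100010 Δ2=110101010 Δ3=110011110 Δ4=100011000 Δ5=110111000 Δ6=110011010 Δ7=110011000 | 7Δ
t=1: Δ0=110011000 Δ1=010011000 | 1Δ
t=2: Δ0=010011000 Δ1=110011000 Δ2=111010000 Δ3=111110110 Δ4=101110100 Δ5=101010100 Δ6=101010110 | 6Δ
t=3: Δ0=101010110 Δ1=001010110 | 1Δ
t=4: Δ0=001010110 Δ1=101010110 Δ2=101011110 Δ3=101101011 Δ4=111111101 Δ5=101011001 Δ6=111111011 Δ7=111011001 Δ8=111011011 | 8Δ
t=5: Δ0=111011011 Δ1=011011011 | 1Δ
t=6: Δ0=011011011 Δ1=111011011 Δ2=110010011 Δ3=110110100 Δ4=100100110 Δ5=100000010 Δ6=110000000 Δ7=110100000 Δ8=110100010 | 8Δ
t=7: Δ0=110100010 Δ1=010100010 | 1Δ
t=8: Δ0=010100010 Δ1=110100010 Δ2=110101010 Δ3=110011110 Δ4=100011000 Δ5=110111000 Δ6=110011010 Δ7=110011000 | 7Δ
t=9: Δ0=110011000 Δ1=010011000 | 1Δ
t=10: Δ0=010011000 Δ1=110011000 Δ2=111010000 Δ3=111110110 Δ4=101110100 Δ5=101010100 Δ6=101010110 | 6Δ
t=11: Δ0=101010110 Δ1=001010110 | 1Δ
t=12: Δ0=001010110 Δ1=101010110 Δ2=101011110 Δ3=101101011 Δ4=111111101 Δ5=101011001 Δ6=111111011 Δ7=111011001 Δ8=111011011 | 8Δ
t=13: Δ0=111011011 Δ1=011011011 | 1Δ
t=14: Δ0=011011011 Δ1=111011011 Δ2=110010011 Δ3=110110100 Δ4=100100110 Δ5=100000010 Δ6=110000000 Δ7=110100000 Δ8=110100010 | 8Δ
t=15: Δ0=110100010 Δ1=010100010 | 1Δ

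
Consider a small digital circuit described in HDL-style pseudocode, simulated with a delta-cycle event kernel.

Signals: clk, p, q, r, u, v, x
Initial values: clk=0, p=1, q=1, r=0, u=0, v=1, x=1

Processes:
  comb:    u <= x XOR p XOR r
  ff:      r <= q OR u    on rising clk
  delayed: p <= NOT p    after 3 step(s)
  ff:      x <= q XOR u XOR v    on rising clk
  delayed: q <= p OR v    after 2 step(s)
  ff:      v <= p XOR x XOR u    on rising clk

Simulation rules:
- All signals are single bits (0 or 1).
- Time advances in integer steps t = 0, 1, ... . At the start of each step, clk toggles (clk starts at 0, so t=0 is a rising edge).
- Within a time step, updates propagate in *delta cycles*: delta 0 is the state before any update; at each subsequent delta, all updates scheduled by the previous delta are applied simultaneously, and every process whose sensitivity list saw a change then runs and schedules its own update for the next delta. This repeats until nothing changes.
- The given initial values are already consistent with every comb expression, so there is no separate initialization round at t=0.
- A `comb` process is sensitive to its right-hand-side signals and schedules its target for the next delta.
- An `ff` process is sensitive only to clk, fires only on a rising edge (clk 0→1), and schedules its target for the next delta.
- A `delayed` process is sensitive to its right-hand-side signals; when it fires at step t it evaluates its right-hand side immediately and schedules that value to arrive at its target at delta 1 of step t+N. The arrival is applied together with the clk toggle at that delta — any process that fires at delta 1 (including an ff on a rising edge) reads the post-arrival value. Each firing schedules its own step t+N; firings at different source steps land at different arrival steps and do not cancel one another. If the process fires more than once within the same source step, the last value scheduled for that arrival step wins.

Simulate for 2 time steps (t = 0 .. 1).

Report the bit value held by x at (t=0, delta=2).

0

[bits: clk,u,x,v,p,r,q]
t=0: Δ0=0011101 Δ1=1011101 Δ2=1000111 | 2Δ
t=1: Δ0=1000111 Δ1=0000111 | 1Δ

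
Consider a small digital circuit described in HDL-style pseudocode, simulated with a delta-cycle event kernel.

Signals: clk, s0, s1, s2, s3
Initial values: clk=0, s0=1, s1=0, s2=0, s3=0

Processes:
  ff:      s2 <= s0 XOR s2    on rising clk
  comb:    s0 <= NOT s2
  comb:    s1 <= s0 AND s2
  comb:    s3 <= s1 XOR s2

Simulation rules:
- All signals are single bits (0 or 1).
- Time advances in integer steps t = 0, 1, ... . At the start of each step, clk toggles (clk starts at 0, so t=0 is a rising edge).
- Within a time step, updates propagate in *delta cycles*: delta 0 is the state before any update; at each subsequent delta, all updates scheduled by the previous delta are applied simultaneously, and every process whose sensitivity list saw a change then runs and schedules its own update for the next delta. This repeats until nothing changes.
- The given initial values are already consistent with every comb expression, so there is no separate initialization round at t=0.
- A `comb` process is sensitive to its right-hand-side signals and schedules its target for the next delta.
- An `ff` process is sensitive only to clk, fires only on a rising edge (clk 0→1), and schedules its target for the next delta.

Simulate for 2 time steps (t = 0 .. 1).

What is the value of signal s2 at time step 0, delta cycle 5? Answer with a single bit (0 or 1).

t0.Δ0 s0=1 s2=0 s1=0 s3=0 clk=0
t0.Δ1 s0=1 s2=0 s1=0 s3=0 clk=1
t0.Δ2 s0=1 s2=1 s1=0 s3=0 clk=1
t0.Δ3 s0=0 s2=1 s1=1 s3=1 clk=1
t0.Δ4 s0=0 s2=1 s1=0 s3=0 clk=1
t0.Δ5 s0=0 s2=1 s1=0 s3=1 clk=1
t1.Δ0 s0=0 s2=1 s1=0 s3=1 clk=1
t1.Δ1 s0=0 s2=1 s1=0 s3=1 clk=0

1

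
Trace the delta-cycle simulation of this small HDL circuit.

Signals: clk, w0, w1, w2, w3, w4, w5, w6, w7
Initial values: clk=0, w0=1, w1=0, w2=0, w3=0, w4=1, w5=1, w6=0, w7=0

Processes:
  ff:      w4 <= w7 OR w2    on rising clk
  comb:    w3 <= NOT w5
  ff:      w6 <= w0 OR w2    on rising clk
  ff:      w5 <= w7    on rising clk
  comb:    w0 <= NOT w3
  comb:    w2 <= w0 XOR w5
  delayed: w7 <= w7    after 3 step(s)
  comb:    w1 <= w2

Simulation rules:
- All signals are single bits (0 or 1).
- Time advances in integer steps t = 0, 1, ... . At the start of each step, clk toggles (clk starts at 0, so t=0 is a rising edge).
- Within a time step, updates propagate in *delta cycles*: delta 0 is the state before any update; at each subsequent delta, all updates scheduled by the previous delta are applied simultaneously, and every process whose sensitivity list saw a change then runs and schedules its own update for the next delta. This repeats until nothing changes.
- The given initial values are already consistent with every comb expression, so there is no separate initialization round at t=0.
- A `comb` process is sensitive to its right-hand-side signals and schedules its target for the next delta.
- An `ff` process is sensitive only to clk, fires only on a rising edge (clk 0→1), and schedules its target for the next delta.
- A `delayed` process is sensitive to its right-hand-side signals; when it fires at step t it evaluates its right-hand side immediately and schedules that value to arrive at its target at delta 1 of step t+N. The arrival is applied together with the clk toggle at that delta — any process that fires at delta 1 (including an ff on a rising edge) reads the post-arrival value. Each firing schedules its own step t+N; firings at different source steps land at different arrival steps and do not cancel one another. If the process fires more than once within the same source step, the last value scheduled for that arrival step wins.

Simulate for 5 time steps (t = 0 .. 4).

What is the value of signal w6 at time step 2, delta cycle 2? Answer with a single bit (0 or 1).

[bits: clk,w4,w7,w0,w5,w6,w3,w2,w1]
t=0: Δ0=010110000 Δ1=110110000 Δ2=100101000 Δ3=100101110 Δ4=100001111 Δ5=100001101 Δ6=100001100 | 6Δ
t=1: Δ0=100001100 Δ1=000001100 | 1Δ
t=2: Δ0=000001100 Δ1=100001100 Δ2=100000100 | 2Δ
t=3: Δ0=100000100 Δ1=000000100 | 1Δ
t=4: Δ0=000000100 Δ1=100000100 | 1Δ

0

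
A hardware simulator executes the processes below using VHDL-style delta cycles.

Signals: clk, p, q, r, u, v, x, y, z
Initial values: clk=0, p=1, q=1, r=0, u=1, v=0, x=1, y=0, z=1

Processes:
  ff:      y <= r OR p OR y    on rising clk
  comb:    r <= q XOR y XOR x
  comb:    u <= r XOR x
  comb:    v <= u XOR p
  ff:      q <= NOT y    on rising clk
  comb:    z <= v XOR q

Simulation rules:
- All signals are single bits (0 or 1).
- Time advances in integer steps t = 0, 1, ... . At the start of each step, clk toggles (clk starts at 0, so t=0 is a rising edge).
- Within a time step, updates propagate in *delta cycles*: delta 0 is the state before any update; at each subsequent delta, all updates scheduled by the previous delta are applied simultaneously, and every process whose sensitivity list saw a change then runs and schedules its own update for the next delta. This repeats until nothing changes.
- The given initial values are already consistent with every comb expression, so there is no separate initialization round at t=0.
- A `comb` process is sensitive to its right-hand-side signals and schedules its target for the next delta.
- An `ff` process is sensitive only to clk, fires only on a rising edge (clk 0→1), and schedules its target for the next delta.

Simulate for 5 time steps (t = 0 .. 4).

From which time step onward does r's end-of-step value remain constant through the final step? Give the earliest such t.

2

t0.Δ0 y=0 z=1 x=1 v=0 q=1 p=1 clk=0 u=1 r=0
t0.Δ1 y=0 z=1 x=1 v=0 q=1 p=1 clk=1 u=1 r=0
t0.Δ2 y=1 z=1 x=1 v=0 q=1 p=1 clk=1 u=1 r=0
t0.Δ3 y=1 z=1 x=1 v=0 q=1 p=1 clk=1 u=1 r=1
t0.Δ4 y=1 z=1 x=1 v=0 q=1 p=1 clk=1 u=0 r=1
t0.Δ5 y=1 z=1 x=1 v=1 q=1 p=1 clk=1 u=0 r=1
t0.Δ6 y=1 z=0 x=1 v=1 q=1 p=1 clk=1 u=0 r=1
t1.Δ0 y=1 z=0 x=1 v=1 q=1 p=1 clk=1 u=0 r=1
t1.Δ1 y=1 z=0 x=1 v=1 q=1 p=1 clk=0 u=0 r=1
t2.Δ0 y=1 z=0 x=1 v=1 q=1 p=1 clk=0 u=0 r=1
t2.Δ1 y=1 z=0 x=1 v=1 q=1 p=1 clk=1 u=0 r=1
t2.Δ2 y=1 z=0 x=1 v=1 q=0 p=1 clk=1 u=0 r=1
t2.Δ3 y=1 z=1 x=1 v=1 q=0 p=1 clk=1 u=0 r=0
t2.Δ4 y=1 z=1 x=1 v=1 q=0 p=1 clk=1 u=1 r=0
t2.Δ5 y=1 z=1 x=1 v=0 q=0 p=1 clk=1 u=1 r=0
t2.Δ6 y=1 z=0 x=1 v=0 q=0 p=1 clk=1 u=1 r=0
t3.Δ0 y=1 z=0 x=1 v=0 q=0 p=1 clk=1 u=1 r=0
t3.Δ1 y=1 z=0 x=1 v=0 q=0 p=1 clk=0 u=1 r=0
t4.Δ0 y=1 z=0 x=1 v=0 q=0 p=1 clk=0 u=1 r=0
t4.Δ1 y=1 z=0 x=1 v=0 q=0 p=1 clk=1 u=1 r=0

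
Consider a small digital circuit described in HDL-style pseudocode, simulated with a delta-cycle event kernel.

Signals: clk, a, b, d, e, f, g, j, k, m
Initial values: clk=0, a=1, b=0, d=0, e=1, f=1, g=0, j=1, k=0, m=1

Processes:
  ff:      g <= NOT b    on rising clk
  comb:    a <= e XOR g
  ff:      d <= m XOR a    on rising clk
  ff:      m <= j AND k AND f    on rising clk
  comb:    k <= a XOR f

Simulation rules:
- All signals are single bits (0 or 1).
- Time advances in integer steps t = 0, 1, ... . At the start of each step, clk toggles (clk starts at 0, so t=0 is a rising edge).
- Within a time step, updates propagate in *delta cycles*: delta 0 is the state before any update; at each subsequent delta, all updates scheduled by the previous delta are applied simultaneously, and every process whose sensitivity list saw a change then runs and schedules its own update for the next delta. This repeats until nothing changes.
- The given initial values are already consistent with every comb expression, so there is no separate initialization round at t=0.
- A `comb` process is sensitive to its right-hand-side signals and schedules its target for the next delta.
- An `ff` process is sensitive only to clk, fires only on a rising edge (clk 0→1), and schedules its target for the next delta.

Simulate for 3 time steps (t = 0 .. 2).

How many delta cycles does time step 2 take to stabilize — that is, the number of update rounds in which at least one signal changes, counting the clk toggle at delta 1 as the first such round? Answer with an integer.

2

t=0 Δ0: clk=0 g=0 a=1 j=1 d=0 m=1 b=0 k=0 e=1 f=1
  Δ1: clk:0→1
  Δ2: g:0→1, m:1→0
  Δ3: a:1→0
  Δ4: k:0→1
  (4Δ to stable)
t=1 Δ0: clk=1 g=1 a=0 j=1 d=0 m=0 b=0 k=1 e=1 f=1
  Δ1: clk:1→0
  (1Δ to stable)
t=2 Δ0: clk=0 g=1 a=0 j=1 d=0 m=0 b=0 k=1 e=1 f=1
  Δ1: clk:0→1
  Δ2: m:0→1
  (2Δ to stable)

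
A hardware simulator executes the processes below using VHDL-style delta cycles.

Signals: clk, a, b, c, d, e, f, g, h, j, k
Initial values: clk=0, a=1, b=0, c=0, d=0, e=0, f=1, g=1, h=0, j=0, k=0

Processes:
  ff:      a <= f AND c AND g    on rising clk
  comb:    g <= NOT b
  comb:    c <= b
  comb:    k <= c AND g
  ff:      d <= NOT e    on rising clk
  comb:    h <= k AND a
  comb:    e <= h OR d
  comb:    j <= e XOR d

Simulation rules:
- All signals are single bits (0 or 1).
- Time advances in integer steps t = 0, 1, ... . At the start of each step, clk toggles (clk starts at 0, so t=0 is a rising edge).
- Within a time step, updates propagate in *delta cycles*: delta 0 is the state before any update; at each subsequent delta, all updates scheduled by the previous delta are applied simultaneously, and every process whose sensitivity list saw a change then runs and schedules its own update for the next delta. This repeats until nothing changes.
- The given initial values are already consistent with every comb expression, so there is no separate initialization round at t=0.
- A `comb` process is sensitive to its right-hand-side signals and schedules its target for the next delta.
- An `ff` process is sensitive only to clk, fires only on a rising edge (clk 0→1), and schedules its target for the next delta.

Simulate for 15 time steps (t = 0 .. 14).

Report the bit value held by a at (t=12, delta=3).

0

t=0 Δ0: b=0 h=0 k=0 a=1 clk=0 e=0 c=0 g=1 j=0 f=1 d=0
  Δ1: clk:0→1
  Δ2: a:1→0, d:0→1
  Δ3: e:0→1, j:0→1
  Δ4: j:1→0
  (4Δ to stable)
t=1 Δ0: b=0 h=0 k=0 a=0 clk=1 e=1 c=0 g=1 j=0 f=1 d=1
  Δ1: clk:1→0
  (1Δ to stable)
t=2 Δ0: b=0 h=0 k=0 a=0 clk=0 e=1 c=0 g=1 j=0 f=1 d=1
  Δ1: clk:0→1
  Δ2: d:1→0
  Δ3: e:1→0, j:0→1
  Δ4: j:1→0
  (4Δ to stable)
t=3 Δ0: b=0 h=0 k=0 a=0 clk=1 e=0 c=0 g=1 j=0 f=1 d=0
  Δ1: clk:1→0
  (1Δ to stable)
t=4 Δ0: b=0 h=0 k=0 a=0 clk=0 e=0 c=0 g=1 j=0 f=1 d=0
  Δ1: clk:0→1
  Δ2: d:0→1
  Δ3: e:0→1, j:0→1
  Δ4: j:1→0
  (4Δ to stable)
t=5 Δ0: b=0 h=0 k=0 a=0 clk=1 e=1 c=0 g=1 j=0 f=1 d=1
  Δ1: clk:1→0
  (1Δ to stable)
t=6 Δ0: b=0 h=0 k=0 a=0 clk=0 e=1 c=0 g=1 j=0 f=1 d=1
  Δ1: clk:0→1
  Δ2: d:1→0
  Δ3: e:1→0, j:0→1
  Δ4: j:1→0
  (4Δ to stable)
t=7 Δ0: b=0 h=0 k=0 a=0 clk=1 e=0 c=0 g=1 j=0 f=1 d=0
  Δ1: clk:1→0
  (1Δ to stable)
t=8 Δ0: b=0 h=0 k=0 a=0 clk=0 e=0 c=0 g=1 j=0 f=1 d=0
  Δ1: clk:0→1
  Δ2: d:0→1
  Δ3: e:0→1, j:0→1
  Δ4: j:1→0
  (4Δ to stable)
t=9 Δ0: b=0 h=0 k=0 a=0 clk=1 e=1 c=0 g=1 j=0 f=1 d=1
  Δ1: clk:1→0
  (1Δ to stable)
t=10 Δ0: b=0 h=0 k=0 a=0 clk=0 e=1 c=0 g=1 j=0 f=1 d=1
  Δ1: clk:0→1
  Δ2: d:1→0
  Δ3: e:1→0, j:0→1
  Δ4: j:1→0
  (4Δ to stable)
t=11 Δ0: b=0 h=0 k=0 a=0 clk=1 e=0 c=0 g=1 j=0 f=1 d=0
  Δ1: clk:1→0
  (1Δ to stable)
t=12 Δ0: b=0 h=0 k=0 a=0 clk=0 e=0 c=0 g=1 j=0 f=1 d=0
  Δ1: clk:0→1
  Δ2: d:0→1
  Δ3: e:0→1, j:0→1
  Δ4: j:1→0
  (4Δ to stable)
t=13 Δ0: b=0 h=0 k=0 a=0 clk=1 e=1 c=0 g=1 j=0 f=1 d=1
  Δ1: clk:1→0
  (1Δ to stable)
t=14 Δ0: b=0 h=0 k=0 a=0 clk=0 e=1 c=0 g=1 j=0 f=1 d=1
  Δ1: clk:0→1
  Δ2: d:1→0
  Δ3: e:1→0, j:0→1
  Δ4: j:1→0
  (4Δ to stable)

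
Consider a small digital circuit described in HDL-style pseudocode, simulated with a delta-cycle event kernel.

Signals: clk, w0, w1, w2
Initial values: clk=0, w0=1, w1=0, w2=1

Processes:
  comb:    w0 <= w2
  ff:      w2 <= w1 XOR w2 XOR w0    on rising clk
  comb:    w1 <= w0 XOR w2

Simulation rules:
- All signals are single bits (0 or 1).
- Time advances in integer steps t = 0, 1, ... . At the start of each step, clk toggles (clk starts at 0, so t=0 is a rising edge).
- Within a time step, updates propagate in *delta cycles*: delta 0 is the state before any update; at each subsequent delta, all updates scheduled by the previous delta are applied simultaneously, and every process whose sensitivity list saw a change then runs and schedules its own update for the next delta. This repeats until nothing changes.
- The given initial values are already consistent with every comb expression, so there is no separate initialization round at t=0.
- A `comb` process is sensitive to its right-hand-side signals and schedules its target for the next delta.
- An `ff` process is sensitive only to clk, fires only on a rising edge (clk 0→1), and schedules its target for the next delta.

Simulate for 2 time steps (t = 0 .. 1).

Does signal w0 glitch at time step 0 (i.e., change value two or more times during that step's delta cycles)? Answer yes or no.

no

[bits: w0,w1,clk,w2]
t=0: Δ0=1001 Δ1=1011 Δ2=1010 Δ3=0110 Δ4=0010 | 4Δ
t=1: Δ0=0010 Δ1=0000 | 1Δ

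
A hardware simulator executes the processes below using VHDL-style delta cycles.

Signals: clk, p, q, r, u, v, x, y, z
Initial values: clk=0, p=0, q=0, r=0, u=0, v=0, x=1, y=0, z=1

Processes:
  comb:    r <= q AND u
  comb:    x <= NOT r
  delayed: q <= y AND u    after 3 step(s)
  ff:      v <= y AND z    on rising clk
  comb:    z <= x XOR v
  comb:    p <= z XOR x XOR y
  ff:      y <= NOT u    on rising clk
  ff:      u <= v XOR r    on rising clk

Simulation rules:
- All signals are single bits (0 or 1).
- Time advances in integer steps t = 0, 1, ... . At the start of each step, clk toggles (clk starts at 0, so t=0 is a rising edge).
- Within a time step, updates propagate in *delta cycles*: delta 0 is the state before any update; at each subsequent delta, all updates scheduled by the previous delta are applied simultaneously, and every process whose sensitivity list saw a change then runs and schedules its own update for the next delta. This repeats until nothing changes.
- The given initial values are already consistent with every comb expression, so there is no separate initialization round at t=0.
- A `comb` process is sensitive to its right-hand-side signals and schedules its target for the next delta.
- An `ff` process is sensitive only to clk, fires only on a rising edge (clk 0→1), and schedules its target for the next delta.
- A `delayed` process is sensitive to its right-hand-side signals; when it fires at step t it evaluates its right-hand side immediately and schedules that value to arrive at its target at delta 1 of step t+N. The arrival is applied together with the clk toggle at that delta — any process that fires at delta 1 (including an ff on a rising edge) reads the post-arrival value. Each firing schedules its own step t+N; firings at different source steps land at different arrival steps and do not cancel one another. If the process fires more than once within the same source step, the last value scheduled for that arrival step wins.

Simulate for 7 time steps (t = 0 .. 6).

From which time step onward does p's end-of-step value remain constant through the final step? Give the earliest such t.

[bits: y,x,clk,p,u,v,r,q,z]
t=0: Δ0=010000001 Δ1=011000001 Δ2=111000001 Δ3=111100001 | 3Δ
t=1: Δ0=111100001 Δ1=110100001 | 1Δ
t=2: Δ0=110100001 Δ1=111100001 Δ2=111101001 Δ3=111101000 Δ4=111001000 | 4Δ
t=3: Δ0=111001000 Δ1=110001000 | 1Δ
t=4: Δ0=110001000 Δ1=111001000 Δ2=111010000 Δ3=111010001 Δ4=111110001 | 4Δ
t=5: Δ0=111110001 Δ1=110110001 | 1Δ
t=6: Δ0=110110001 Δ1=111110001 Δ2=011101001 Δ3=011001000 Δ4=011101000 | 4Δ

4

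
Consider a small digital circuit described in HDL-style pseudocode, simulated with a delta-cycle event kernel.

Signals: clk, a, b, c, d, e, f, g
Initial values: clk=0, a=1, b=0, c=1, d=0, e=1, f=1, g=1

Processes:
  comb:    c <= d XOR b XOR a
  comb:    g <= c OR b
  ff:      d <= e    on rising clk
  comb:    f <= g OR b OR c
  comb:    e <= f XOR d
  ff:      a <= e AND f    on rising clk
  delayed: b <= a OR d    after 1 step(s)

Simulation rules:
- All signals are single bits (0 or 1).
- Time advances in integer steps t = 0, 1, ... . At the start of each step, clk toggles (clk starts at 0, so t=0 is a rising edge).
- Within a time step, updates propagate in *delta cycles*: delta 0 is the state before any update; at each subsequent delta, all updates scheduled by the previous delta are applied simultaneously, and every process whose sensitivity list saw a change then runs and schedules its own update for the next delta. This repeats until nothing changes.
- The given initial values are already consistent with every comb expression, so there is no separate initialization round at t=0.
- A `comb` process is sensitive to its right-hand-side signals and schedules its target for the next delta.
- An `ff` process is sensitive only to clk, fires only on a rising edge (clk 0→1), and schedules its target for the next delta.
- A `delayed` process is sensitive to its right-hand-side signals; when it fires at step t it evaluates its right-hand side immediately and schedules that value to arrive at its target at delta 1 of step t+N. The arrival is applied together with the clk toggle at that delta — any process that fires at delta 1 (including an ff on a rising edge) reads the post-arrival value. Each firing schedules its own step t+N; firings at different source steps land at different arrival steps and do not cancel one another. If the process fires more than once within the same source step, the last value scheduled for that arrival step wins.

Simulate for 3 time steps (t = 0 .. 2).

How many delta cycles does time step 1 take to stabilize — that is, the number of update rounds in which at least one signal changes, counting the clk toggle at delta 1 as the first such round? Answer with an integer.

t=0 Δ0: e=1 c=1 d=0 g=1 a=1 clk=0 b=0 f=1
  Δ1: clk:0→1
  Δ2: d:0→1
  Δ3: e:1→0, c:1→0
  Δ4: g:1→0
  Δ5: f:1→0
  Δ6: e:0→1
  (6Δ to stable)
t=1 Δ0: e=1 c=0 d=1 g=0 a=1 clk=1 b=0 f=0
  Δ1: clk:1→0, b:0→1
  Δ2: c:0→1, g:0→1, f:0→1
  Δ3: e:1→0
  (3Δ to stable)
t=2 Δ0: e=0 c=1 d=1 g=1 a=1 clk=0 b=1 f=1
  Δ1: clk:0→1
  Δ2: d:1→0, a:1→0
  Δ3: e:0→1
  (3Δ to stable)

3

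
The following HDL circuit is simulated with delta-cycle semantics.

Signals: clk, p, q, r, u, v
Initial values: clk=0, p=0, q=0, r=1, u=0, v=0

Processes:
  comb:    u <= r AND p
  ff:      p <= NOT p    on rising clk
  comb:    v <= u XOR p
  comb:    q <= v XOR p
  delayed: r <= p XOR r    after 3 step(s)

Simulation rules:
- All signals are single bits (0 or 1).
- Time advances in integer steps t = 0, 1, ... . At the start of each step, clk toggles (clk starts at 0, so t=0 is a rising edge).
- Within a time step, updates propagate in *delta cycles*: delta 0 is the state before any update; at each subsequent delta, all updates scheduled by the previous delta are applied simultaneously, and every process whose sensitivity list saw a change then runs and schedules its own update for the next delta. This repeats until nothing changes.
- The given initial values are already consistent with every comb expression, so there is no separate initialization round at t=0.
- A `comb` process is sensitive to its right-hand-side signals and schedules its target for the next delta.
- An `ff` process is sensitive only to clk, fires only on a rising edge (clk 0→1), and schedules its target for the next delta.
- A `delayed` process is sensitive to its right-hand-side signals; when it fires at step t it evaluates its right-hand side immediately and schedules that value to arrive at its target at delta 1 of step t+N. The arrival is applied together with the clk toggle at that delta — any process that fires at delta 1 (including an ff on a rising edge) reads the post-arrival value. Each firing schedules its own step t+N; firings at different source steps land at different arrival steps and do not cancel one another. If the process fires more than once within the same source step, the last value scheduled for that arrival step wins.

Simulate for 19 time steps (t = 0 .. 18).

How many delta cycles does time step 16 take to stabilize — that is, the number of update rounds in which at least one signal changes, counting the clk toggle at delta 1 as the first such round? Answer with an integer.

4

t0.Δ0 v=0 r=1 clk=0 u=0 q=0 p=0
t0.Δ1 v=0 r=1 clk=1 u=0 q=0 p=0
t0.Δ2 v=0 r=1 clk=1 u=0 q=0 p=1
t0.Δ3 v=1 r=1 clk=1 u=1 q=1 p=1
t0.Δ4 v=0 r=1 clk=1 u=1 q=0 p=1
t0.Δ5 v=0 r=1 clk=1 u=1 q=1 p=1
t1.Δ0 v=0 r=1 clk=1 u=1 q=1 p=1
t1.Δ1 v=0 r=1 clk=0 u=1 q=1 p=1
t2.Δ0 v=0 r=1 clk=0 u=1 q=1 p=1
t2.Δ1 v=0 r=1 clk=1 u=1 q=1 p=1
t2.Δ2 v=0 r=1 clk=1 u=1 q=1 p=0
t2.Δ3 v=1 r=1 clk=1 u=0 q=0 p=0
t2.Δ4 v=0 r=1 clk=1 u=0 q=1 p=0
t2.Δ5 v=0 r=1 clk=1 u=0 q=0 p=0
t3.Δ0 v=0 r=1 clk=1 u=0 q=0 p=0
t3.Δ1 v=0 r=0 clk=0 u=0 q=0 p=0
t4.Δ0 v=0 r=0 clk=0 u=0 q=0 p=0
t4.Δ1 v=0 r=0 clk=1 u=0 q=0 p=0
t4.Δ2 v=0 r=0 clk=1 u=0 q=0 p=1
t4.Δ3 v=1 r=0 clk=1 u=0 q=1 p=1
t4.Δ4 v=1 r=0 clk=1 u=0 q=0 p=1
t5.Δ0 v=1 r=0 clk=1 u=0 q=0 p=1
t5.Δ1 v=1 r=1 clk=0 u=0 q=0 p=1
t5.Δ2 v=1 r=1 clk=0 u=1 q=0 p=1
t5.Δ3 v=0 r=1 clk=0 u=1 q=0 p=1
t5.Δ4 v=0 r=1 clk=0 u=1 q=1 p=1
t6.Δ0 v=0 r=1 clk=0 u=1 q=1 p=1
t6.Δ1 v=0 r=0 clk=1 u=1 q=1 p=1
t6.Δ2 v=0 r=0 clk=1 u=0 q=1 p=0
t6.Δ3 v=0 r=0 clk=1 u=0 q=0 p=0
t7.Δ0 v=0 r=0 clk=1 u=0 q=0 p=0
t7.Δ1 v=0 r=1 clk=0 u=0 q=0 p=0
t8.Δ0 v=0 r=1 clk=0 u=0 q=0 p=0
t8.Δ1 v=0 r=0 clk=1 u=0 q=0 p=0
t8.Δ2 v=0 r=0 clk=1 u=0 q=0 p=1
t8.Δ3 v=1 r=0 clk=1 u=0 q=1 p=1
t8.Δ4 v=1 r=0 clk=1 u=0 q=0 p=1
t9.Δ0 v=1 r=0 clk=1 u=0 q=0 p=1
t9.Δ1 v=1 r=0 clk=0 u=0 q=0 p=1
t10.Δ0 v=1 r=0 clk=0 u=0 q=0 p=1
t10.Δ1 v=1 r=1 clk=1 u=0 q=0 p=1
t10.Δ2 v=1 r=1 clk=1 u=1 q=0 p=0
t10.Δ3 v=1 r=1 clk=1 u=0 q=1 p=0
t10.Δ4 v=0 r=1 clk=1 u=0 q=1 p=0
t10.Δ5 v=0 r=1 clk=1 u=0 q=0 p=0
t11.Δ0 v=0 r=1 clk=1 u=0 q=0 p=0
t11.Δ1 v=0 r=1 clk=0 u=0 q=0 p=0
t12.Δ0 v=0 r=1 clk=0 u=0 q=0 p=0
t12.Δ1 v=0 r=1 clk=1 u=0 q=0 p=0
t12.Δ2 v=0 r=1 clk=1 u=0 q=0 p=1
t12.Δ3 v=1 r=1 clk=1 u=1 q=1 p=1
t12.Δ4 v=0 r=1 clk=1 u=1 q=0 p=1
t12.Δ5 v=0 r=1 clk=1 u=1 q=1 p=1
t13.Δ0 v=0 r=1 clk=1 u=1 q=1 p=1
t13.Δ1 v=0 r=1 clk=0 u=1 q=1 p=1
t14.Δ0 v=0 r=1 clk=0 u=1 q=1 p=1
t14.Δ1 v=0 r=1 clk=1 u=1 q=1 p=1
t14.Δ2 v=0 r=1 clk=1 u=1 q=1 p=0
t14.Δ3 v=1 r=1 clk=1 u=0 q=0 p=0
t14.Δ4 v=0 r=1 clk=1 u=0 q=1 p=0
t14.Δ5 v=0 r=1 clk=1 u=0 q=0 p=0
t15.Δ0 v=0 r=1 clk=1 u=0 q=0 p=0
t15.Δ1 v=0 r=0 clk=0 u=0 q=0 p=0
t16.Δ0 v=0 r=0 clk=0 u=0 q=0 p=0
t16.Δ1 v=0 r=0 clk=1 u=0 q=0 p=0
t16.Δ2 v=0 r=0 clk=1 u=0 q=0 p=1
t16.Δ3 v=1 r=0 clk=1 u=0 q=1 p=1
t16.Δ4 v=1 r=0 clk=1 u=0 q=0 p=1
t17.Δ0 v=1 r=0 clk=1 u=0 q=0 p=1
t17.Δ1 v=1 r=1 clk=0 u=0 q=0 p=1
t17.Δ2 v=1 r=1 clk=0 u=1 q=0 p=1
t17.Δ3 v=0 r=1 clk=0 u=1 q=0 p=1
t17.Δ4 v=0 r=1 clk=0 u=1 q=1 p=1
t18.Δ0 v=0 r=1 clk=0 u=1 q=1 p=1
t18.Δ1 v=0 r=0 clk=1 u=1 q=1 p=1
t18.Δ2 v=0 r=0 clk=1 u=0 q=1 p=0
t18.Δ3 v=0 r=0 clk=1 u=0 q=0 p=0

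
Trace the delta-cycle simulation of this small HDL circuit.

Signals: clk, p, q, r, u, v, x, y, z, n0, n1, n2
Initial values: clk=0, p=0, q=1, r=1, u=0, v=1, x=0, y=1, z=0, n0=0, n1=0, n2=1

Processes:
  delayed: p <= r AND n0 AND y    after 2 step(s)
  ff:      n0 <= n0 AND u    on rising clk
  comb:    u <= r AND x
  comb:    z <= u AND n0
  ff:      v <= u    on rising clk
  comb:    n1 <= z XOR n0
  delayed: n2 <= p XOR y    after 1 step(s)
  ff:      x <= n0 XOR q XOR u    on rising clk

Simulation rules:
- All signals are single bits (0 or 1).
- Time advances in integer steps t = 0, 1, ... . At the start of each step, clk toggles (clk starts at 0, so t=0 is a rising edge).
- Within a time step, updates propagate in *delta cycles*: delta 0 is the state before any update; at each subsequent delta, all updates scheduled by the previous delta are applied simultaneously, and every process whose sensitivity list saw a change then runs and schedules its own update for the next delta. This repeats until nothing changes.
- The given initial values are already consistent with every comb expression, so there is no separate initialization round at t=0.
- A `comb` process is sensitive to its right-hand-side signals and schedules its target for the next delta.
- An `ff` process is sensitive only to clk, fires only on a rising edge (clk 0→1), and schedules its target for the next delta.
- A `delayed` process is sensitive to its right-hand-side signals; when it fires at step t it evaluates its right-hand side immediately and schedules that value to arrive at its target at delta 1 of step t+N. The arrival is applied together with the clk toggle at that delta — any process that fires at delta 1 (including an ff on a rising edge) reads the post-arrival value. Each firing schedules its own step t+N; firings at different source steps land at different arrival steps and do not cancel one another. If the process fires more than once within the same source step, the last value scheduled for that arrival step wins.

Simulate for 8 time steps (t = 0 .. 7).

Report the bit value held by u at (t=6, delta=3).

t=0 Δ0: y=1 r=1 x=0 n0=0 p=0 z=0 clk=0 n1=0 v=1 q=1 n2=1 u=0
  Δ1: clk:0→1
  Δ2: x:0→1, v:1→0
  Δ3: u:0→1
  (3Δ to stable)
t=1 Δ0: y=1 r=1 x=1 n0=0 p=0 z=0 clk=1 n1=0 v=0 q=1 n2=1 u=1
  Δ1: clk:1→0
  (1Δ to stable)
t=2 Δ0: y=1 r=1 x=1 n0=0 p=0 z=0 clk=0 n1=0 v=0 q=1 n2=1 u=1
  Δ1: clk:0→1
  Δ2: x:1→0, v:0→1
  Δ3: u:1→0
  (3Δ to stable)
t=3 Δ0: y=1 r=1 x=0 n0=0 p=0 z=0 clk=1 n1=0 v=1 q=1 n2=1 u=0
  Δ1: clk:1→0
  (1Δ to stable)
t=4 Δ0: y=1 r=1 x=0 n0=0 p=0 z=0 clk=0 n1=0 v=1 q=1 n2=1 u=0
  Δ1: clk:0→1
  Δ2: x:0→1, v:1→0
  Δ3: u:0→1
  (3Δ to stable)
t=5 Δ0: y=1 r=1 x=1 n0=0 p=0 z=0 clk=1 n1=0 v=0 q=1 n2=1 u=1
  Δ1: clk:1→0
  (1Δ to stable)
t=6 Δ0: y=1 r=1 x=1 n0=0 p=0 z=0 clk=0 n1=0 v=0 q=1 n2=1 u=1
  Δ1: clk:0→1
  Δ2: x:1→0, v:0→1
  Δ3: u:1→0
  (3Δ to stable)
t=7 Δ0: y=1 r=1 x=0 n0=0 p=0 z=0 clk=1 n1=0 v=1 q=1 n2=1 u=0
  Δ1: clk:1→0
  (1Δ to stable)

0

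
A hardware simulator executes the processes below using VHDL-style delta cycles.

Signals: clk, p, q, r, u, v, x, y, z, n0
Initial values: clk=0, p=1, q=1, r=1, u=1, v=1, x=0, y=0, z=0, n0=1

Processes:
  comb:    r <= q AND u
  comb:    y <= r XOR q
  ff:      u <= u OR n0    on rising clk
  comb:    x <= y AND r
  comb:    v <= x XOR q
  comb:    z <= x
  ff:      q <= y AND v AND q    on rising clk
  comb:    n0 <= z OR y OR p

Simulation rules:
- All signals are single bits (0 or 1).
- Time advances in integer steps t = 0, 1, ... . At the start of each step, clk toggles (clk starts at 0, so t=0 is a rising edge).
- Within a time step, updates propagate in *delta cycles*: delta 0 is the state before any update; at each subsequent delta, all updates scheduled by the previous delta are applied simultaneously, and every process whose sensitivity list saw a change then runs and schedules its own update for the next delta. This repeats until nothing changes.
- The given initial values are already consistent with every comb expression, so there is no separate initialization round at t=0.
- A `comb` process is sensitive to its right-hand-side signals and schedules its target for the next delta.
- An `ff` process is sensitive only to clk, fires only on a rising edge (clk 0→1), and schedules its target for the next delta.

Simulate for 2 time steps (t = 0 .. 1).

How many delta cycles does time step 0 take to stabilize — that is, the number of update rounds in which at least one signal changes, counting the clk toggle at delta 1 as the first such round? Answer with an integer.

t0.Δ0 x=0 u=1 q=1 v=1 y=0 n0=1 clk=0 p=1 z=0 r=1
t0.Δ1 x=0 u=1 q=1 v=1 y=0 n0=1 clk=1 p=1 z=0 r=1
t0.Δ2 x=0 u=1 q=0 v=1 y=0 n0=1 clk=1 p=1 z=0 r=1
t0.Δ3 x=0 u=1 q=0 v=0 y=1 n0=1 clk=1 p=1 z=0 r=0
t0.Δ4 x=0 u=1 q=0 v=0 y=0 n0=1 clk=1 p=1 z=0 r=0
t1.Δ0 x=0 u=1 q=0 v=0 y=0 n0=1 clk=1 p=1 z=0 r=0
t1.Δ1 x=0 u=1 q=0 v=0 y=0 n0=1 clk=0 p=1 z=0 r=0

4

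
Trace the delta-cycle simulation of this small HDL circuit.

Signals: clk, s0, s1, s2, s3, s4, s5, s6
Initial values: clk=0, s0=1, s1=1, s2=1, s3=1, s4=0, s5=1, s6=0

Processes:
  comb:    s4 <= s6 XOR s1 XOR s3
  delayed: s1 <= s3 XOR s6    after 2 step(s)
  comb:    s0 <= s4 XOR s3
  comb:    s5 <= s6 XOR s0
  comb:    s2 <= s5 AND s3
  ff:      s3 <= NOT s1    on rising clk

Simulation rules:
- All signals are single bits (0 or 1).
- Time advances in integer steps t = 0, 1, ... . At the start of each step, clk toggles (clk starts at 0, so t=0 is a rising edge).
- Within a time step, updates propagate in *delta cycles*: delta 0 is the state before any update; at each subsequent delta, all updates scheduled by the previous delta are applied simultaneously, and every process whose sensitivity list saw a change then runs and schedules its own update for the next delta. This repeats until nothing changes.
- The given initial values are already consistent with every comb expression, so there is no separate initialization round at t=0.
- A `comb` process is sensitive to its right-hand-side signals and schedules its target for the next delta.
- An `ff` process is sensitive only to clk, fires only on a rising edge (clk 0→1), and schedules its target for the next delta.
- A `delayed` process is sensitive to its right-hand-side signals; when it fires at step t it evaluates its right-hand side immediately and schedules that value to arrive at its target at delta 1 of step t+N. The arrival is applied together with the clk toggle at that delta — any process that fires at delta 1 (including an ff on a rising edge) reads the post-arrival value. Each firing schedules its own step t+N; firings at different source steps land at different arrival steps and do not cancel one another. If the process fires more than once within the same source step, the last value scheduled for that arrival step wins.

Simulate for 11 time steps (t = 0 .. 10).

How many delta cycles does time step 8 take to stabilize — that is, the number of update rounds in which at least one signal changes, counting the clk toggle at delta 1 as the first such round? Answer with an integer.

5

[bits: s6,s0,clk,s1,s2,s4,s3,s5]
t=0: Δ0=01011011 Δ1=01111011 Δ2=01111001 Δ3=00110101 Δ4=01110100 Δ5=01110101 | 5Δ
t=1: Δ0=01110101 Δ1=01010101 | 1Δ
t=2: Δ0=01010101 Δ1=01100101 Δ2=01100011 Δ3=01101111 Δ4=00101111 Δ5=00101110 Δ6=00100110 | 6Δ
t=3: Δ0=00100110 Δ1=00000110 | 1Δ
t=4: Δ0=00000110 Δ1=00110110 Δ2=00110000 Δ3=00110100 Δ4=01110100 Δ5=01110101 | 5Δ
t=5: Δ0=01110101 Δ1=01010101 | 1Δ
t=6: Δ0=01010101 Δ1=01100101 Δ2=01100011 Δ3=01101111 Δ4=00101111 Δ5=00101110 Δ6=00100110 | 6Δ
t=7: Δ0=00100110 Δ1=00000110 | 1Δ
t=8: Δ0=00000110 Δ1=00110110 Δ2=00110000 Δ3=00110100 Δ4=01110100 Δ5=01110101 | 5Δ
t=9: Δ0=01110101 Δ1=01010101 | 1Δ
t=10: Δ0=01010101 Δ1=01100101 Δ2=01100011 Δ3=01101111 Δ4=00101111 Δ5=00101110 Δ6=00100110 | 6Δ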